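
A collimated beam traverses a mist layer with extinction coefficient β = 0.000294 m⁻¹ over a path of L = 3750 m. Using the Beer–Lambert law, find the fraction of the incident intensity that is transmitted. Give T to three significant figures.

0.332

τ = β·L = 0.000294 × 3750 = 1.1025.
T = exp(−1.1025) = 0.3320.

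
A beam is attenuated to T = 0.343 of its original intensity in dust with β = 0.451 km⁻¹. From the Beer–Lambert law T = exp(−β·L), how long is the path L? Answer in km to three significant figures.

2.37 km

Beer–Lambert: T = exp(−βL) ⇒ L = −ln(T)/β = −ln(0.343)/0.451 = 1.0700/0.451 = 2.373 km.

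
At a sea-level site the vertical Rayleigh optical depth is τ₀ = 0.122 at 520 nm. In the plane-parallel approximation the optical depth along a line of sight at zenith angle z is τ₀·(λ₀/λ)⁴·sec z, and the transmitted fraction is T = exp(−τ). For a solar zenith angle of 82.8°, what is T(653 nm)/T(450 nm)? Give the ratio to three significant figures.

Airmass: sec 82.8° = 7.9787.
τ(653 nm) = 0.122 × (520/653)⁴ × 7.9787 = 0.122 × 0.4021 × 7.9787 = 0.3914.
τ(450 nm) = 0.122 × (520/450)⁴ × 7.9787 = 0.122 × 1.7830 × 7.9787 = 1.7356.
T(653)/T(450) = exp(τ_B − τ_A) = exp(1.3442) = 3.8351.

3.84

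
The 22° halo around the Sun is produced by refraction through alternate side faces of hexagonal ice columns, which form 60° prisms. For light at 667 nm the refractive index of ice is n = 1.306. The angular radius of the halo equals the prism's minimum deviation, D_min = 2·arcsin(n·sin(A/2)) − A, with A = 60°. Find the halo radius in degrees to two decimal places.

n·sin(A/2) = 1.306 × sin 30° = 1.306 × 0.5000 = 0.6530.
D_min = 2·arcsin(0.6530) − 60° = 2 × 40.768° − 60° = 21.536°.

21.54°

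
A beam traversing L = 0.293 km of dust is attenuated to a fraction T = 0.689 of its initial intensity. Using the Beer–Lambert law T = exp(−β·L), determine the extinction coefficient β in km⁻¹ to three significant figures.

Beer–Lambert: T = exp(−βL) ⇒ β = −ln(T)/L = −ln(0.689)/0.293 = 0.3725/0.293 = 1.271 km⁻¹.

1.27 km⁻¹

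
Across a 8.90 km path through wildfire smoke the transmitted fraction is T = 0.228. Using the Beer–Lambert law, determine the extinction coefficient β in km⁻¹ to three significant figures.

0.166 km⁻¹

Beer–Lambert: T = exp(−βL) ⇒ β = −ln(T)/L = −ln(0.228)/8.90 = 1.4784/8.90 = 0.1661 km⁻¹.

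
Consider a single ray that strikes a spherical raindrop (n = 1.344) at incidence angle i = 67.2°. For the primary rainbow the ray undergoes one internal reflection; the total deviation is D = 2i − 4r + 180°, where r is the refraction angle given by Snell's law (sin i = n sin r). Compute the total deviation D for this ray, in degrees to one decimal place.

141.2°

sin r = sin 67.2° / 1.344 = 0.9219/1.344 = 0.6859; r = 43.31°.
D = 2·67.2° − 4·43.31° + 180° = 134.40° − 173.23° + 180° = 141.17°.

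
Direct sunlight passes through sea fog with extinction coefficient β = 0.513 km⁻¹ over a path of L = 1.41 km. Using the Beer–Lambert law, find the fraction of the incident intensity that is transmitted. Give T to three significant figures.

0.485

τ = β·L = 0.513 × 1.41 = 0.7233.
T = exp(−0.7233) = 0.4851.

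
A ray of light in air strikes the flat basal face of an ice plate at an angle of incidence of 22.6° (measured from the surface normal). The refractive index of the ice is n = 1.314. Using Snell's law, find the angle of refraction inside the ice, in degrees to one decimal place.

17.0°

Snell: sin θ_r = sin θ_i / n = sin 22.6° / 1.314 = 0.3843 / 1.314 = 0.2925.
θ_r = arcsin(0.2925) = 17.01°.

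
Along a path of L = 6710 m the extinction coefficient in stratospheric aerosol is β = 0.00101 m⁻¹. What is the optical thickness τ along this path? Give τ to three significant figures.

τ = β·L = 0.00101 × 6710 = 6.7771.

6.78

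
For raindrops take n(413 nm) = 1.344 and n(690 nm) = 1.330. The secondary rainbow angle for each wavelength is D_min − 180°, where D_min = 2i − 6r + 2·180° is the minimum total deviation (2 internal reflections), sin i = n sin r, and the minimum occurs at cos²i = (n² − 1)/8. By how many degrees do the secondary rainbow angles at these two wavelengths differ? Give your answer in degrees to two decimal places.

3.63°

At 413 nm (n = 1.344): cos²i = 0.10079 → i = 71.490°, r = 44.874°, D_min = 233.733°, rainbow angle = 53.733°.
At 690 nm (n = 1.330): cos²i = 0.09611 → i = 71.940°, r = 45.630°, D_min = 230.101°, rainbow angle = 50.101°.
Angular width = |53.733° − 50.101°| = 3.632°.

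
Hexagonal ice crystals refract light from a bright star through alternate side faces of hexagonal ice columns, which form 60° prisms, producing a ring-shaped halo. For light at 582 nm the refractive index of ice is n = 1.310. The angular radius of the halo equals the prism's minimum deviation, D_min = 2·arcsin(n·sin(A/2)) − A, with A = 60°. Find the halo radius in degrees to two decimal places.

n·sin(A/2) = 1.310 × sin 30° = 1.310 × 0.5000 = 0.6550.
D_min = 2·arcsin(0.6550) − 60° = 2 × 40.920° − 60° = 21.839°.

21.84°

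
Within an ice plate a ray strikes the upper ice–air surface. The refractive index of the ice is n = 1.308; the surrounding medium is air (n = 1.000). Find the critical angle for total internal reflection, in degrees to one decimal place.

sin θ_c = n_air / n = 1.000 / 1.308 = 0.7645.
θ_c = arcsin(0.7645) = 49.86°.

49.9°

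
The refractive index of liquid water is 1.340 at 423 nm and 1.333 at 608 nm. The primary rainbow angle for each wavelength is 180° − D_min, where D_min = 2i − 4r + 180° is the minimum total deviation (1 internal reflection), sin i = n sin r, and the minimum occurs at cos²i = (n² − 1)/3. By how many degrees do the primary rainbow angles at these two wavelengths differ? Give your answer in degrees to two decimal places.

At 423 nm (n = 1.340): cos²i = 0.26520 → i = 59.004°, r = 39.770°, D_min = 138.929°, rainbow angle = 41.071°.
At 608 nm (n = 1.333): cos²i = 0.25896 → i = 59.410°, r = 40.225°, D_min = 137.922°, rainbow angle = 42.078°.
Angular width = |41.071° − 42.078°| = 1.007°.

1.01°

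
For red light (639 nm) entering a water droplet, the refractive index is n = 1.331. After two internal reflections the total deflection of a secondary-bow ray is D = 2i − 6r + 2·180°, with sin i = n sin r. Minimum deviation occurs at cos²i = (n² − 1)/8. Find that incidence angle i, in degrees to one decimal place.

cos²i = (1.331² − 1)/8 = (1.77156 − 1)/8 = 0.09645.
cos i = 0.31056, so i = 71.907°.

71.9°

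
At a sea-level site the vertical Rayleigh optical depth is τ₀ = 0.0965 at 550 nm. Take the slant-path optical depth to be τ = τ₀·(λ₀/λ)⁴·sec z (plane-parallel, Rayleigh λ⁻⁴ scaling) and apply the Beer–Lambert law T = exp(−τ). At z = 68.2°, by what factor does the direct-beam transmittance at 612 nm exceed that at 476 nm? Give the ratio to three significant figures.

Airmass: sec 68.2° = 2.6927.
τ(612 nm) = 0.0965 × (550/612)⁴ × 2.6927 = 0.0965 × 0.6523 × 2.6927 = 0.1695.
τ(476 nm) = 0.0965 × (550/476)⁴ × 2.6927 = 0.0965 × 1.7825 × 2.6927 = 0.4632.
T(612)/T(476) = exp(τ_B − τ_A) = exp(0.2937) = 1.3413.

1.34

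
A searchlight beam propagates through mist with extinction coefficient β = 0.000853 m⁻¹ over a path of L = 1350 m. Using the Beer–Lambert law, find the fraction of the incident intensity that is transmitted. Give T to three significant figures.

0.316

τ = β·L = 0.000853 × 1350 = 1.1516.
T = exp(−1.1516) = 0.3161.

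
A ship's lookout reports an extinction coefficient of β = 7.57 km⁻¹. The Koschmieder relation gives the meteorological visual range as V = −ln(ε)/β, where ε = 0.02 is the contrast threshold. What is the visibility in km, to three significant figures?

0.517 km

V = −ln(0.02) / 7.57 = 3.912 / 7.57 = 0.5168 km.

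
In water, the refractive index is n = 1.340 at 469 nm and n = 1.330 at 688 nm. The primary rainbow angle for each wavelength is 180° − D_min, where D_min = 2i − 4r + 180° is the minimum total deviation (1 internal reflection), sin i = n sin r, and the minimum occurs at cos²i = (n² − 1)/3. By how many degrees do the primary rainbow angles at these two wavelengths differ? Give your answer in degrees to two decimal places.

At 469 nm (n = 1.340): cos²i = 0.26520 → i = 59.004°, r = 39.770°, D_min = 138.929°, rainbow angle = 41.071°.
At 688 nm (n = 1.330): cos²i = 0.25630 → i = 59.585°, r = 40.422°, D_min = 137.484°, rainbow angle = 42.516°.
Angular width = |41.071° − 42.516°| = 1.445°.

1.45°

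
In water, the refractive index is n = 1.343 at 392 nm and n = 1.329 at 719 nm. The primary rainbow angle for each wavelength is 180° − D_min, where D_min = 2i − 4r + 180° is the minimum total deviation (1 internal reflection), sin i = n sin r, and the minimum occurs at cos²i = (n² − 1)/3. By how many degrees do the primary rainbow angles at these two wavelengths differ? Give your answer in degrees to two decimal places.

At 392 nm (n = 1.343): cos²i = 0.26788 → i = 58.830°, r = 39.577°, D_min = 139.354°, rainbow angle = 40.646°.
At 719 nm (n = 1.329): cos²i = 0.25541 → i = 59.643°, r = 40.487°, D_min = 137.337°, rainbow angle = 42.663°.
Angular width = |40.646° − 42.663°| = 2.017°.

2.02°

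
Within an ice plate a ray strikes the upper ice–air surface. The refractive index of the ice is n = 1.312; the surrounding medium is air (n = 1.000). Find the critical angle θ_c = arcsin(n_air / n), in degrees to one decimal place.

sin θ_c = n_air / n = 1.000 / 1.312 = 0.7622.
θ_c = arcsin(0.7622) = 49.66°.

49.7°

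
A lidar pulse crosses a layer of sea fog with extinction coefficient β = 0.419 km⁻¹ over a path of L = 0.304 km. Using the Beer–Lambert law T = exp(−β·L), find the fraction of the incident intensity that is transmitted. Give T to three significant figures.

τ = β·L = 0.419 × 0.304 = 0.1274.
T = exp(−0.1274) = 0.8804.

0.880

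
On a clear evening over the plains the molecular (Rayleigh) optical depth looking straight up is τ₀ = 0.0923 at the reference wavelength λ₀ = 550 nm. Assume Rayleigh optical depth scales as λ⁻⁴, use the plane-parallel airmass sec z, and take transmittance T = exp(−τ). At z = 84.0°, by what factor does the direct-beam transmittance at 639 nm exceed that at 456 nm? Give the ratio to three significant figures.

3.99

Airmass: sec 84.0° = 9.5668.
τ(639 nm) = 0.0923 × (550/639)⁴ × 9.5668 = 0.0923 × 0.5488 × 9.5668 = 0.4846.
τ(456 nm) = 0.0923 × (550/456)⁴ × 9.5668 = 0.0923 × 2.1164 × 9.5668 = 1.8688.
T(639)/T(456) = exp(τ_B − τ_A) = exp(1.3841) = 3.9914.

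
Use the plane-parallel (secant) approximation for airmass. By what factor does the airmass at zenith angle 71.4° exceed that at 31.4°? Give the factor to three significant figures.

2.68

X(71.4°)/X(31.4°) = sec 71.4° / sec 31.4° = cos 31.4° / cos 71.4° = 0.8536/0.3190 = 2.6760.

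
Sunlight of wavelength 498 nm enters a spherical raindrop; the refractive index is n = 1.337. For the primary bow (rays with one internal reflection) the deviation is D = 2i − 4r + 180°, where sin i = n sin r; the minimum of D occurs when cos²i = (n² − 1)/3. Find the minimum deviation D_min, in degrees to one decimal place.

cos²i = (1.78757 − 1)/3 = 0.26252; i = arccos(0.51237) = 59.178°.
sin r = sin 59.178°/1.337 = 0.64231; r = 39.964°.
D_min = 2·59.178° − 4·39.964° + 180° = 138.500°.

138.5°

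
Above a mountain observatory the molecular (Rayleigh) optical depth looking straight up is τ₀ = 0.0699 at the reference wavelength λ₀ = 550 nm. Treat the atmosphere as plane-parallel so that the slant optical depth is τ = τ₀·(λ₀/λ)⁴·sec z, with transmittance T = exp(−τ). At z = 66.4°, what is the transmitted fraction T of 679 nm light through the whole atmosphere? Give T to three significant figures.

sec 66.4° = 2.4978.
τ = 0.0699 × (550/679)⁴ × 2.4978 = 0.0699 × 0.4305 × 2.4978 = 0.0752.
T = exp(−0.0752) = 0.9276.

0.928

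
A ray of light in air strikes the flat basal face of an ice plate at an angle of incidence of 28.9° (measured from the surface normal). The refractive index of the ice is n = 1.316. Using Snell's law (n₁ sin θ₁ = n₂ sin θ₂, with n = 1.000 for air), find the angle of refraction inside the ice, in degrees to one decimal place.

21.5°

Snell: sin θ_r = sin θ_i / n = sin 28.9° / 1.316 = 0.4833 / 1.316 = 0.3672.
θ_r = arcsin(0.3672) = 21.55°.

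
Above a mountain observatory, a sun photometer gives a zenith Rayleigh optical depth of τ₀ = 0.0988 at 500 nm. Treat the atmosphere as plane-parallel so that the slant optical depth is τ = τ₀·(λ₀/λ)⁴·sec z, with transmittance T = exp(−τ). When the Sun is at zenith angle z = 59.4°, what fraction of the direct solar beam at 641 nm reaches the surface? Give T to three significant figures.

sec 59.4° = 1.9645.
τ = 0.0988 × (500/641)⁴ × 1.9645 = 0.0988 × 0.3702 × 1.9645 = 0.0719.
T = exp(−0.0719) = 0.9307.

0.931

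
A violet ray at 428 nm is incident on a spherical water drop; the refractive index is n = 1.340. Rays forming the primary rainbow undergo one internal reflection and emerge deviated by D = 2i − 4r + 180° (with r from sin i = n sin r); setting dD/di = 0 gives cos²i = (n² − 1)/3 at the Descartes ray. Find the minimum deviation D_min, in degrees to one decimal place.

cos²i = (1.79560 − 1)/3 = 0.26520; i = arccos(0.51498) = 59.004°.
sin r = sin 59.004°/1.340 = 0.63971; r = 39.770°.
D_min = 2·59.004° − 4·39.770° + 180° = 138.929°.

138.9°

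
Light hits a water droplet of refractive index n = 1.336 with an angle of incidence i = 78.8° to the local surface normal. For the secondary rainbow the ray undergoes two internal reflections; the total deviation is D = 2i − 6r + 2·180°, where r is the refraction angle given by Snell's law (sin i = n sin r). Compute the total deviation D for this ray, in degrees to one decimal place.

234.1°

sin r = sin 78.8° / 1.336 = 0.9810/1.336 = 0.7342; r = 47.24°.
D = 2·78.8° − 6·47.24° + 2·180° = 157.60° − 283.46° + 360° = 234.14°.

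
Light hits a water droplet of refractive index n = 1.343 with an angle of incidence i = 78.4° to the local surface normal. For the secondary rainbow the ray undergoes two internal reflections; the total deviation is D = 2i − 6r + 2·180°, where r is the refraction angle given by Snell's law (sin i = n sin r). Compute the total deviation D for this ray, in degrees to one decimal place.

235.8°

sin r = sin 78.4° / 1.343 = 0.9796/1.343 = 0.7294; r = 46.84°.
D = 2·78.4° − 6·46.84° + 2·180° = 156.80° − 281.01° + 360° = 235.79°.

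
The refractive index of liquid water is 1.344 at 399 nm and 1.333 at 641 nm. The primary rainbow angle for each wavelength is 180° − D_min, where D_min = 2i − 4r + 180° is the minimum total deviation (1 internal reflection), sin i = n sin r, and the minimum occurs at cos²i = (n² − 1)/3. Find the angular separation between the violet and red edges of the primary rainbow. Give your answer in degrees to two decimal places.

At 399 nm (n = 1.344): cos²i = 0.26878 → i = 58.772°, r = 39.512°, D_min = 139.495°, rainbow angle = 40.505°.
At 641 nm (n = 1.333): cos²i = 0.25896 → i = 59.410°, r = 40.225°, D_min = 137.922°, rainbow angle = 42.078°.
Angular width = |40.505° − 42.078°| = 1.573°.

1.57°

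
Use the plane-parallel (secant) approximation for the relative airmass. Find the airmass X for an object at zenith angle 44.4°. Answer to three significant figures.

X = sec z = 1/cos 44.4° = 1/0.7145 = 1.3996.

1.40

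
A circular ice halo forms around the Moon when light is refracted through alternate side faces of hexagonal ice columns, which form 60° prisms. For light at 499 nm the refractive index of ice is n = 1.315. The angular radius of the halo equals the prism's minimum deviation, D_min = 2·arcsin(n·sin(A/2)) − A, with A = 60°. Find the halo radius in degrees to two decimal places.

22.22°

n·sin(A/2) = 1.315 × sin 30° = 1.315 × 0.5000 = 0.6575.
D_min = 2·arcsin(0.6575) − 60° = 2 × 41.109° − 60° = 22.219°.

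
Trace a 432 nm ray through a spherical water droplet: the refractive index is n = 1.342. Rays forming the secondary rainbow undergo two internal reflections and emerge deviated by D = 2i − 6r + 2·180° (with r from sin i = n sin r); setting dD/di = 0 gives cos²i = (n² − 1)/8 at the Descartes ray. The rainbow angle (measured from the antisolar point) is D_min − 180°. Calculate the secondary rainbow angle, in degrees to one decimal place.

cos²i = (1.80096 − 1)/8 = 0.10012; i = arccos(0.31642) = 71.554°.
sin r = sin 71.554°/1.342 = 0.70687; r = 44.981°.
D_min = 2·71.554° − 6·44.981° + 360° = 233.222°.
Rainbow angle = D_min − 180° = 53.222°.

53.2°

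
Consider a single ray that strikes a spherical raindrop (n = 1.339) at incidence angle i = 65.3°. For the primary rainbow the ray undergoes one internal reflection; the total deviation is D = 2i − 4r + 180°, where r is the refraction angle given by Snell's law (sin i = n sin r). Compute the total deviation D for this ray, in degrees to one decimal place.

139.7°

sin r = sin 65.3° / 1.339 = 0.9085/1.339 = 0.6785; r = 42.73°.
D = 2·65.3° − 4·42.73° + 180° = 130.60° − 170.91° + 180° = 139.69°.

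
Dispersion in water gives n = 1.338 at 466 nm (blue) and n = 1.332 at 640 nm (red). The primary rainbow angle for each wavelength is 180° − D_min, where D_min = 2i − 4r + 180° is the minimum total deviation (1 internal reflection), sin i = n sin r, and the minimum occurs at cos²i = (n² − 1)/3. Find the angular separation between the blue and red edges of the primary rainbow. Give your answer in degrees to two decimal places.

0.87°

At 466 nm (n = 1.338): cos²i = 0.26341 → i = 59.120°, r = 39.899°, D_min = 138.643°, rainbow angle = 41.357°.
At 640 nm (n = 1.332): cos²i = 0.25807 → i = 59.469°, r = 40.290°, D_min = 137.776°, rainbow angle = 42.224°.
Angular width = |41.357° − 42.224°| = 0.867°.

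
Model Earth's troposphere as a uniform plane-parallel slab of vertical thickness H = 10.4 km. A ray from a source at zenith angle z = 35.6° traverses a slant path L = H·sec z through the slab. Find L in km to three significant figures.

sec z = 1/cos 35.6° = 1.2299.
L = 10.4 × 1.2299 = 12.791 km.

12.8 km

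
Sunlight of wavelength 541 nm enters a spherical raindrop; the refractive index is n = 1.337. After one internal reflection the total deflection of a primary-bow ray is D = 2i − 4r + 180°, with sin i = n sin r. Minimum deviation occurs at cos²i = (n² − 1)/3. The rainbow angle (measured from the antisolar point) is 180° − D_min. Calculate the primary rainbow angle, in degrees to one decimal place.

41.5°

cos²i = (1.78757 − 1)/3 = 0.26252; i = arccos(0.51237) = 59.178°.
sin r = sin 59.178°/1.337 = 0.64231; r = 39.964°.
D_min = 2·59.178° − 4·39.964° + 180° = 138.500°.
Rainbow angle = 180° − D_min = 41.500°.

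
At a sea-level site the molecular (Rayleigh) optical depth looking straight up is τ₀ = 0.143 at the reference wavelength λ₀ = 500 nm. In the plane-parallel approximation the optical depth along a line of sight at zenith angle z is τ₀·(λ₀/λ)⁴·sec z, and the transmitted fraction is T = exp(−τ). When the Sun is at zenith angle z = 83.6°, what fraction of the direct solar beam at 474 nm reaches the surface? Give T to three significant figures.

sec 83.6° = 8.9711.
τ = 0.143 × (500/474)⁴ × 8.9711 = 0.143 × 1.2381 × 8.9711 = 1.5884.
T = exp(−1.5884) = 0.2043.

0.204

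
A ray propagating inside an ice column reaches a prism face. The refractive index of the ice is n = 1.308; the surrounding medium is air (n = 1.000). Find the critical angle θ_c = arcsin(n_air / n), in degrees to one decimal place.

49.9°

sin θ_c = n_air / n = 1.000 / 1.308 = 0.7645.
θ_c = arcsin(0.7645) = 49.86°.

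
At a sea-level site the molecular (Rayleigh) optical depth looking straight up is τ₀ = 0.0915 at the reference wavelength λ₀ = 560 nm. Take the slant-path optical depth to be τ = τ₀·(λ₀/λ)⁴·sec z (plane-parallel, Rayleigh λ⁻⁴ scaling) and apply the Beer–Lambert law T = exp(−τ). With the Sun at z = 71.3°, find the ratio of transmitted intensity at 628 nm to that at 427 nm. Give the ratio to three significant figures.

Airmass: sec 71.3° = 3.1190.
τ(628 nm) = 0.0915 × (560/628)⁴ × 3.1190 = 0.0915 × 0.6323 × 3.1190 = 0.1804.
τ(427 nm) = 0.0915 × (560/427)⁴ × 3.1190 = 0.0915 × 2.9583 × 3.1190 = 0.8443.
T(628)/T(427) = exp(τ_B − τ_A) = exp(0.6638) = 1.9422.

1.94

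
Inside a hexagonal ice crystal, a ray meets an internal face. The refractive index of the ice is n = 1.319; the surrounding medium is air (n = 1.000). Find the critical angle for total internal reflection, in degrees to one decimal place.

sin θ_c = n_air / n = 1.000 / 1.319 = 0.7582.
θ_c = arcsin(0.7582) = 49.30°.

49.3°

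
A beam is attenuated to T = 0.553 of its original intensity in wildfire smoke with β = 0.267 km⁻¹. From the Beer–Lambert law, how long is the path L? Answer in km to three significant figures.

Beer–Lambert: T = exp(−βL) ⇒ L = −ln(T)/β = −ln(0.553)/0.267 = 0.5924/0.267 = 2.219 km.

2.22 km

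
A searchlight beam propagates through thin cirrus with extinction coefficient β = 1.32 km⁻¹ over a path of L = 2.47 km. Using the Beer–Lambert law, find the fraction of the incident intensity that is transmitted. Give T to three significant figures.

τ = β·L = 1.32 × 2.47 = 3.2604.
T = exp(−3.2604) = 0.0384.

0.0384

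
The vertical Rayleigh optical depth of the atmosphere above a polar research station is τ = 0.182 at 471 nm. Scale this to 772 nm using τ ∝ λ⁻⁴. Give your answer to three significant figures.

τ(772 nm) = τ(471 nm) × (471/772)⁴ = 0.182 × (0.6101)⁴ = 0.182 × 0.1386 = 0.0252.

0.0252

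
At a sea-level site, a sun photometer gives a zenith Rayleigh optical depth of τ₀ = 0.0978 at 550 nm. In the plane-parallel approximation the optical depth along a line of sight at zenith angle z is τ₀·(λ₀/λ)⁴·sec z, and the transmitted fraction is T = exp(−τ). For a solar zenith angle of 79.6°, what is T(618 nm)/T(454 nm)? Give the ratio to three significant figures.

2.29

Airmass: sec 79.6° = 5.5396.
τ(618 nm) = 0.0978 × (550/618)⁴ × 5.5396 = 0.0978 × 0.6273 × 5.5396 = 0.3399.
τ(454 nm) = 0.0978 × (550/454)⁴ × 5.5396 = 0.0978 × 2.1539 × 5.5396 = 1.1669.
T(618)/T(454) = exp(τ_B − τ_A) = exp(0.8271) = 2.2866.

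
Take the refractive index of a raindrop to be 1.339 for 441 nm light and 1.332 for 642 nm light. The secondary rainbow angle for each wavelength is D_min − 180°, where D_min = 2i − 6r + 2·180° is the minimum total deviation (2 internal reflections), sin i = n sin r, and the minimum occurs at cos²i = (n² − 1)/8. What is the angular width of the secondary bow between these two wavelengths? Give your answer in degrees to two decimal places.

At 441 nm (n = 1.339): cos²i = 0.09912 → i = 71.650°, r = 45.141°, D_min = 232.451°, rainbow angle = 52.451°.
At 642 nm (n = 1.332): cos²i = 0.09678 → i = 71.875°, r = 45.520°, D_min = 230.628°, rainbow angle = 50.628°.
Angular width = |52.451° − 50.628°| = 1.823°.

1.82°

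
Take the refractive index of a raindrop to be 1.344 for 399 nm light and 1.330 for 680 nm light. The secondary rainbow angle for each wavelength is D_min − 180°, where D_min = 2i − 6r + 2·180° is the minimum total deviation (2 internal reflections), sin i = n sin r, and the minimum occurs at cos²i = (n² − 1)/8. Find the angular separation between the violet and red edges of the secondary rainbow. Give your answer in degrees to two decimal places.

3.63°

At 399 nm (n = 1.344): cos²i = 0.10079 → i = 71.490°, r = 44.874°, D_min = 233.733°, rainbow angle = 53.733°.
At 680 nm (n = 1.330): cos²i = 0.09611 → i = 71.940°, r = 45.630°, D_min = 230.101°, rainbow angle = 50.101°.
Angular width = |53.733° − 50.101°| = 3.632°.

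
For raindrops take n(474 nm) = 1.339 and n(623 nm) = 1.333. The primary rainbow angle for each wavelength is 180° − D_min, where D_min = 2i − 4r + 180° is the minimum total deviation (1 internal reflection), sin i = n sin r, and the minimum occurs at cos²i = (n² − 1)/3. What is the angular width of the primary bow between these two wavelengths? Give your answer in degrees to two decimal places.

0.86°

At 474 nm (n = 1.339): cos²i = 0.26431 → i = 59.062°, r = 39.834°, D_min = 138.786°, rainbow angle = 41.214°.
At 623 nm (n = 1.333): cos²i = 0.25896 → i = 59.410°, r = 40.225°, D_min = 137.922°, rainbow angle = 42.078°.
Angular width = |41.214° − 42.078°| = 0.865°.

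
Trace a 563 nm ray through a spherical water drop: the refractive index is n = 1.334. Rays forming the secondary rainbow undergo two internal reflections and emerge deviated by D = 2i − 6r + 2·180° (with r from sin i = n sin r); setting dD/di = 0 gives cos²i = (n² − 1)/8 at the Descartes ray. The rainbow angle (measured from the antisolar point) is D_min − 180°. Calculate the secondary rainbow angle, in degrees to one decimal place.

cos²i = (1.77956 − 1)/8 = 0.09744; i = arccos(0.31216) = 71.810°.
sin r = sin 71.810°/1.334 = 0.71217; r = 45.411°.
D_min = 2·71.810° − 6·45.411° + 360° = 231.153°.
Rainbow angle = D_min − 180° = 51.153°.

51.2°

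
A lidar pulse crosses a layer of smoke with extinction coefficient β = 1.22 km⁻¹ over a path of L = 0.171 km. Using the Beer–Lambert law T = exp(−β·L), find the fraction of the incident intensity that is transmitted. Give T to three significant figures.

0.812

τ = β·L = 1.22 × 0.171 = 0.2086.
T = exp(−0.2086) = 0.8117.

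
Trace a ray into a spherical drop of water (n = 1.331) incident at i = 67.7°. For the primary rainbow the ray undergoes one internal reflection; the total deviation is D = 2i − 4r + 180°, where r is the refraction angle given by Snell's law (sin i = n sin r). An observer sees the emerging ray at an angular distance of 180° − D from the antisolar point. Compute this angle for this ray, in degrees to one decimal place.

sin r = sin 67.7° / 1.331 = 0.9252/1.331 = 0.6951; r = 44.04°.
D = 2·67.7° − 4·44.04° + 180° = 135.40° − 176.15° + 180° = 139.25°.
Angle from antisolar point = 180° − D = 40.75°.

40.7°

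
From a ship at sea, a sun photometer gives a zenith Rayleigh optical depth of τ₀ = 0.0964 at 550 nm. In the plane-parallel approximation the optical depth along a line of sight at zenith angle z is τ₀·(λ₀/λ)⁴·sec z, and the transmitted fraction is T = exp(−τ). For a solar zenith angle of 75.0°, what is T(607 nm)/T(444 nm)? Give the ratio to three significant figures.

1.87

Airmass: sec 75.0° = 3.8637.
τ(607 nm) = 0.0964 × (550/607)⁴ × 3.8637 = 0.0964 × 0.6741 × 3.8637 = 0.2511.
τ(444 nm) = 0.0964 × (550/444)⁴ × 3.8637 = 0.0964 × 2.3546 × 3.8637 = 0.8770.
T(607)/T(444) = exp(τ_B − τ_A) = exp(0.6259) = 1.8700.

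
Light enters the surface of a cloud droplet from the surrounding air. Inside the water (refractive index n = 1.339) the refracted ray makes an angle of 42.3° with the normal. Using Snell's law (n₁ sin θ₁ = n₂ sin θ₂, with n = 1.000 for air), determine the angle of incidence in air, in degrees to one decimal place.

Snell: sin θ_i = n · sin θ_r = 1.339 × sin 42.3° = 1.339 × 0.6730 = 0.9012.
θ_i = arcsin(0.9012) = 64.31°.

64.3°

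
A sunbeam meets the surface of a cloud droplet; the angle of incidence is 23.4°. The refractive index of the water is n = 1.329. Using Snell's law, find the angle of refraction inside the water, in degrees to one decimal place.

17.4°

Snell: sin θ_r = sin θ_i / n = sin 23.4° / 1.329 = 0.3971 / 1.329 = 0.2988.
θ_r = arcsin(0.2988) = 17.39°.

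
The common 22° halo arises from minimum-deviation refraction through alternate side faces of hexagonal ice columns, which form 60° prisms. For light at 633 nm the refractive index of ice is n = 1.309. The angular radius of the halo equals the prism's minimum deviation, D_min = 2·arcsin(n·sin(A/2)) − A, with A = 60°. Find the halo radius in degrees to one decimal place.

n·sin(A/2) = 1.309 × sin 30° = 1.309 × 0.5000 = 0.6545.
D_min = 2·arcsin(0.6545) − 60° = 2 × 40.882° − 60° = 21.763°.

21.8°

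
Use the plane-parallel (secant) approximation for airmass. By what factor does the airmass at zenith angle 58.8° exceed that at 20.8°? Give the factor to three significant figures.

X(58.8°)/X(20.8°) = sec 58.8° / sec 20.8° = cos 20.8° / cos 58.8° = 0.9348/0.5180 = 1.8046.

1.80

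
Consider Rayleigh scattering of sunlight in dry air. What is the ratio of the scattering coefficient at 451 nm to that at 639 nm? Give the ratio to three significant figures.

4.03

Rayleigh scattering ∝ λ⁻⁴, so the ratio of coefficients is the inverse fourth power of the wavelength ratio.
σ(451)/σ(639) = (639/451)⁴ = (1.4169)⁴ = 4.03.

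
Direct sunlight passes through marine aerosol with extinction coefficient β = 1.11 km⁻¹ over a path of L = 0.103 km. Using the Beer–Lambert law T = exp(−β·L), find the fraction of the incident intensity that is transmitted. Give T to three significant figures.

τ = β·L = 1.11 × 0.103 = 0.1143.
T = exp(−0.1143) = 0.8920.

0.892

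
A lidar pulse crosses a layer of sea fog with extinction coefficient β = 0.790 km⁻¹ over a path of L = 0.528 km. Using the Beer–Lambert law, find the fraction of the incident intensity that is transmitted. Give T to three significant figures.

τ = β·L = 0.790 × 0.528 = 0.4171.
T = exp(−0.4171) = 0.6589.

0.659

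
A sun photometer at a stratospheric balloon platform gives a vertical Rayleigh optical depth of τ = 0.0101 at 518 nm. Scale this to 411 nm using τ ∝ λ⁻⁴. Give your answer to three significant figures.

0.0255

τ(411 nm) = τ(518 nm) × (518/411)⁴ = 0.0101 × (1.2603)⁴ = 0.0101 × 2.5232 = 0.0255.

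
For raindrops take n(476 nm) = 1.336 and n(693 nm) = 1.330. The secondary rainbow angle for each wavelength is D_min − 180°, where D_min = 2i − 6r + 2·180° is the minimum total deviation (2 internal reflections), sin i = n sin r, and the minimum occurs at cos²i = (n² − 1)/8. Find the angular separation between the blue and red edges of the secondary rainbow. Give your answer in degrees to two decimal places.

1.57°

At 476 nm (n = 1.336): cos²i = 0.09811 → i = 71.746°, r = 45.303°, D_min = 231.674°, rainbow angle = 51.674°.
At 693 nm (n = 1.330): cos²i = 0.09611 → i = 71.940°, r = 45.630°, D_min = 230.101°, rainbow angle = 50.101°.
Angular width = |51.674° − 50.101°| = 1.573°.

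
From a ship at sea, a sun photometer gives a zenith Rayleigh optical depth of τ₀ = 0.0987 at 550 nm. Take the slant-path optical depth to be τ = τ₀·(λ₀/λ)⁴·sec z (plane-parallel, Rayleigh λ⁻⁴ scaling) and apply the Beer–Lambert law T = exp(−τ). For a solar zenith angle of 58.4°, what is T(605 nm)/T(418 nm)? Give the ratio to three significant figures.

Airmass: sec 58.4° = 1.9084.
τ(605 nm) = 0.0987 × (550/605)⁴ × 1.9084 = 0.0987 × 0.6830 × 1.9084 = 0.1287.
τ(418 nm) = 0.0987 × (550/418)⁴ × 1.9084 = 0.0987 × 2.9974 × 1.9084 = 0.5646.
T(605)/T(418) = exp(τ_B − τ_A) = exp(0.4359) = 1.5464.

1.55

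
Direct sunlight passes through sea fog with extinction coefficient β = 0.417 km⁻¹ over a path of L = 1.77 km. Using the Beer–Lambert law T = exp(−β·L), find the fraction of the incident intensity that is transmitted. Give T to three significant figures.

0.478

τ = β·L = 0.417 × 1.77 = 0.7381.
T = exp(−0.7381) = 0.4780.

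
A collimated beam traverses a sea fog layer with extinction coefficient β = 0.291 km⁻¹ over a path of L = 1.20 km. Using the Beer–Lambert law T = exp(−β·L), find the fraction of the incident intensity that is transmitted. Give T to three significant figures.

τ = β·L = 0.291 × 1.20 = 0.3492.
T = exp(−0.3492) = 0.7053.

0.705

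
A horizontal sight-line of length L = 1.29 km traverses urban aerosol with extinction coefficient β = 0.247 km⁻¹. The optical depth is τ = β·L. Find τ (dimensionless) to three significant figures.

0.319

τ = β·L = 0.247 × 1.29 = 0.3186.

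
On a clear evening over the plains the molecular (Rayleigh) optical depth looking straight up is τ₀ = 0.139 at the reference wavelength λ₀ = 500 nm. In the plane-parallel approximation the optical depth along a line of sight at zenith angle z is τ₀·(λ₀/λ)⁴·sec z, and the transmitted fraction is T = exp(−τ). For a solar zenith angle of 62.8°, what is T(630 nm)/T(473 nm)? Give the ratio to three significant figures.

Airmass: sec 62.8° = 2.1877.
τ(630 nm) = 0.139 × (500/630)⁴ × 2.1877 = 0.139 × 0.3968 × 2.1877 = 0.1206.
τ(473 nm) = 0.139 × (500/473)⁴ × 2.1877 = 0.139 × 1.2486 × 2.1877 = 0.3797.
T(630)/T(473) = exp(τ_B − τ_A) = exp(0.2591) = 1.2957.

1.30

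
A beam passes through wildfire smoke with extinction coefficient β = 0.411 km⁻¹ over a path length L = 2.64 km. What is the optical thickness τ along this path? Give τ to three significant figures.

τ = β·L = 0.411 × 2.64 = 1.0850.

1.09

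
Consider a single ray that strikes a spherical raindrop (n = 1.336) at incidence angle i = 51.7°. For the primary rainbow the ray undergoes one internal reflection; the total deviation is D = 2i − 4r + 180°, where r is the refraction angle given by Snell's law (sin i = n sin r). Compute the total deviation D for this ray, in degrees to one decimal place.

sin r = sin 51.7° / 1.336 = 0.7848/1.336 = 0.5874; r = 35.97°.
D = 2·51.7° − 4·35.97° + 180° = 103.40° − 143.89° + 180° = 139.51°.

139.5°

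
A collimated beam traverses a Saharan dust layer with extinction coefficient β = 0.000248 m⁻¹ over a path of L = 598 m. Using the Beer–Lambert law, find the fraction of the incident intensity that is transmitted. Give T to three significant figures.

τ = β·L = 0.000248 × 598 = 0.1483.
T = exp(−0.1483) = 0.8622.

0.862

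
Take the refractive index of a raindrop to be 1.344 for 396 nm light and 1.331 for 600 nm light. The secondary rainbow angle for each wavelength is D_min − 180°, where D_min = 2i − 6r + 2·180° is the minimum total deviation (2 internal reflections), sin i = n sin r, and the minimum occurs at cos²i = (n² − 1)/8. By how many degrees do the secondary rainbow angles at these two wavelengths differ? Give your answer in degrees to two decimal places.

At 396 nm (n = 1.344): cos²i = 0.10079 → i = 71.490°, r = 44.874°, D_min = 233.733°, rainbow angle = 53.733°.
At 600 nm (n = 1.331): cos²i = 0.09645 → i = 71.907°, r = 45.575°, D_min = 230.365°, rainbow angle = 50.365°.
Angular width = |53.733° − 50.365°| = 3.368°.

3.37°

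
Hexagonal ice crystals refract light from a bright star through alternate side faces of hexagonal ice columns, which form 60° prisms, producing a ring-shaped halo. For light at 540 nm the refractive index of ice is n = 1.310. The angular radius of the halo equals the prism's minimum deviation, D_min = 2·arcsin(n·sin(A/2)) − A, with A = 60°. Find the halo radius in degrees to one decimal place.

n·sin(A/2) = 1.310 × sin 30° = 1.310 × 0.5000 = 0.6550.
D_min = 2·arcsin(0.6550) − 60° = 2 × 40.920° − 60° = 21.839°.

21.8°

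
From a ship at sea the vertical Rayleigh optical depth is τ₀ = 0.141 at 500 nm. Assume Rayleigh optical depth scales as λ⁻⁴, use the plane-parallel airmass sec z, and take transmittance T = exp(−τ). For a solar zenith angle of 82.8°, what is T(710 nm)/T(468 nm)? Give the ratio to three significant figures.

3.28

Airmass: sec 82.8° = 7.9787.
τ(710 nm) = 0.141 × (500/710)⁴ × 7.9787 = 0.141 × 0.2459 × 7.9787 = 0.2767.
τ(468 nm) = 0.141 × (500/468)⁴ × 7.9787 = 0.141 × 1.3029 × 7.9787 = 1.4657.
T(710)/T(468) = exp(τ_B − τ_A) = exp(1.1890) = 3.2839.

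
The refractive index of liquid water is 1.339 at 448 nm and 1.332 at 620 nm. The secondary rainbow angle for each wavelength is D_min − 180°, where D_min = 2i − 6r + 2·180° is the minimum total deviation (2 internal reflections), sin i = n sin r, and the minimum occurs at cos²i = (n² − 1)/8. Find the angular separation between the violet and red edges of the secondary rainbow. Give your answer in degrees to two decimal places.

1.82°

At 448 nm (n = 1.339): cos²i = 0.09912 → i = 71.650°, r = 45.141°, D_min = 232.451°, rainbow angle = 52.451°.
At 620 nm (n = 1.332): cos²i = 0.09678 → i = 71.875°, r = 45.520°, D_min = 230.628°, rainbow angle = 50.628°.
Angular width = |52.451° − 50.628°| = 1.823°.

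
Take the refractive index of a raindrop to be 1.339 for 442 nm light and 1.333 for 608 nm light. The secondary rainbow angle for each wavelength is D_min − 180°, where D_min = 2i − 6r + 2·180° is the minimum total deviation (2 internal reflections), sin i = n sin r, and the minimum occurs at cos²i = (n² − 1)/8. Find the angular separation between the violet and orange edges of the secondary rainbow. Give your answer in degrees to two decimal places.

At 442 nm (n = 1.339): cos²i = 0.09912 → i = 71.650°, r = 45.141°, D_min = 232.451°, rainbow angle = 52.451°.
At 608 nm (n = 1.333): cos²i = 0.09711 → i = 71.843°, r = 45.466°, D_min = 230.891°, rainbow angle = 50.891°.
Angular width = |52.451° − 50.891°| = 1.560°.

1.56°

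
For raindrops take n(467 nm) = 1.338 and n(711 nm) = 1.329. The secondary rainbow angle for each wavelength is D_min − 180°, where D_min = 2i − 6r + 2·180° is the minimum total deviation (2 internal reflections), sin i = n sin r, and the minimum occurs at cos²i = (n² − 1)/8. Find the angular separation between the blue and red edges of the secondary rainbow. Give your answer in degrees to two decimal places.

At 467 nm (n = 1.338): cos²i = 0.09878 → i = 71.682°, r = 45.195°, D_min = 232.193°, rainbow angle = 52.193°.
At 711 nm (n = 1.329): cos²i = 0.09578 → i = 71.972°, r = 45.685°, D_min = 229.837°, rainbow angle = 49.837°.
Angular width = |52.193° − 49.837°| = 2.356°.

2.36°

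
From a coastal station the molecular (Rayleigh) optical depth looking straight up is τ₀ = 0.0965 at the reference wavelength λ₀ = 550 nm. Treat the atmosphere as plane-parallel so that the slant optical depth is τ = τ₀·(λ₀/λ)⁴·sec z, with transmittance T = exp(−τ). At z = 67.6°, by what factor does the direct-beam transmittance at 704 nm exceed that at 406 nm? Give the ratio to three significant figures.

2.14

Airmass: sec 67.6° = 2.6242.
τ(704 nm) = 0.0965 × (550/704)⁴ × 2.6242 = 0.0965 × 0.3725 × 2.6242 = 0.0943.
τ(406 nm) = 0.0965 × (550/406)⁴ × 2.6242 = 0.0965 × 3.3678 × 2.6242 = 0.8528.
T(704)/T(406) = exp(τ_B − τ_A) = exp(0.7585) = 2.1351.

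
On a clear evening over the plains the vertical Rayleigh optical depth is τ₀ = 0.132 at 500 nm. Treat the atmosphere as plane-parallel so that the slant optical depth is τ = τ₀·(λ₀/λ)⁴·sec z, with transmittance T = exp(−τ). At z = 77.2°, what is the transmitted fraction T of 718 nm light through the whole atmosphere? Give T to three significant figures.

sec 77.2° = 4.5137.
τ = 0.132 × (500/718)⁴ × 4.5137 = 0.132 × 0.2352 × 4.5137 = 0.1401.
T = exp(−0.1401) = 0.8693.

0.869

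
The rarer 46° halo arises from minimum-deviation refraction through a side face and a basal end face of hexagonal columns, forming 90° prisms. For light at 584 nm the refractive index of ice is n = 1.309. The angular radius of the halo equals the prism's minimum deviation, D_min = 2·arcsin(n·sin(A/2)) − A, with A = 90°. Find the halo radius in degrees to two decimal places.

45.52°

n·sin(A/2) = 1.309 × sin 45° = 1.309 × 0.7071 = 0.9256.
D_min = 2·arcsin(0.9256) − 90° = 2 × 67.759° − 90° = 45.519°.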